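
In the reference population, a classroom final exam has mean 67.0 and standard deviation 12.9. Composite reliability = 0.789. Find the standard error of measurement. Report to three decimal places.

5.926

SEM = SD · √(1 − ρ) = 12.9 × √0.211 = 12.9 × 0.4593 = 5.9256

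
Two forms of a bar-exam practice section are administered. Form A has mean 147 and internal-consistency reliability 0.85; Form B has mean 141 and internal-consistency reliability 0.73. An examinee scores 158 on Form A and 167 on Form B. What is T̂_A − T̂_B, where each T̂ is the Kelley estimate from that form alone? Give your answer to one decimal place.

-3.6

T̂_A = 0.85(158) + 0.15(147) = 156.350
T̂_B = 0.73(167) + 0.27(141) = 159.980
T̂_A − T̂_B = -3.630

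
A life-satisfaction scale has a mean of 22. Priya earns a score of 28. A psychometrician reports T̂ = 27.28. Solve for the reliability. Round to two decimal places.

0.88

T̂ = ρX + (1 − ρ)μ  ⇒  T̂ − μ = ρ(X − μ)
ρ = (T̂ − μ)/(X − μ) = (27.28 − 22) / (28 − 22) = 5.28 / 6.0 = 0.8800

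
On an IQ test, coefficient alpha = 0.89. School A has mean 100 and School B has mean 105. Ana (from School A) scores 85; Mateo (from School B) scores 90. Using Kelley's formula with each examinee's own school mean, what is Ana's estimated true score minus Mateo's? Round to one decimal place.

T̂_Ana = 0.89(85) + 0.11(100) = 86.650
T̂_Mateo = 0.89(90) + 0.11(105) = 91.650
Difference = 86.650 − 91.650 = -5.000

-5.0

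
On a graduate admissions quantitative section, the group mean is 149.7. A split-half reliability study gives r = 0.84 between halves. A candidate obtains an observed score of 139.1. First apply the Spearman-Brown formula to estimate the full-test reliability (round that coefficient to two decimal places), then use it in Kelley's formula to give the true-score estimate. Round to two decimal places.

140.05

Spearman-Brown: ρ = 2r/(1 + r) = 2(0.84)/(1 + 0.84) = 1.680/1.84 = 0.9130 → 0.91
T̂ = 0.91(139.1) + 0.09(149.7) = 126.581 + 13.473 = 140.054 → 140.05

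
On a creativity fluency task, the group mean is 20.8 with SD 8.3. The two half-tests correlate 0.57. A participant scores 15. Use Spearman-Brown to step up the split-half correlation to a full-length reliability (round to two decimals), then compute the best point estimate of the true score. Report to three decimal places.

16.566

Spearman-Brown: ρ = 2r/(1 + r) = 2(0.57)/(1 + 0.57) = 1.140/1.57 = 0.7261 → 0.73
T̂ = ρX + (1 − ρ)μ
  = 0.73 × 15 + 0.27 × 20.8
  = 10.95 + 5.616
  = 16.5660
  ≈ 16.566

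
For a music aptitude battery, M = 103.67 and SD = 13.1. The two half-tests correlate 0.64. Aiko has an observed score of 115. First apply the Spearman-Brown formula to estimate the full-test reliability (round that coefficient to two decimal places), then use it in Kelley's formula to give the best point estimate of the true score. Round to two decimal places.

Spearman-Brown: ρ = 2r/(1 + r) = 2(0.64)/(1 + 0.64) = 1.280/1.64 = 0.7805 → 0.78
T̂ = ρX + (1 − ρ)μ
  = 0.78 × 115 + 0.22 × 103.67
  = 89.70 + 22.8074
  = 112.507
  ≈ 112.51

112.51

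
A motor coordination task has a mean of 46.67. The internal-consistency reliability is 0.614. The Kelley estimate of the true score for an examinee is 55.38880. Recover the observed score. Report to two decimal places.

T̂ = ρX + (1 − ρ)μ  ⇒  X = (T̂ − (1 − ρ)μ) / ρ
X = (55.38880 − 0.386 × 46.67) / 0.614 = (55.38880 − 18.01462) / 0.614 = 37.37418 / 0.614 = 60.8700

60.87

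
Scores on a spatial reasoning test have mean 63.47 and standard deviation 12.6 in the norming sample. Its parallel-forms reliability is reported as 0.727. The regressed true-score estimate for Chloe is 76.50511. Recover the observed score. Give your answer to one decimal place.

T̂ = ρX + (1 − ρ)μ  ⇒  X = (T̂ − (1 − ρ)μ) / ρ
X = (76.50511 − 0.273 × 63.47) / 0.727 = (76.50511 − 17.32731) / 0.727 = 59.17780 / 0.727 = 81.400

81.4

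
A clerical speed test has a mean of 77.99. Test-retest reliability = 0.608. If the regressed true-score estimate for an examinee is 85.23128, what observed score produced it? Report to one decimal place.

89.9

T̂ = ρX + (1 − ρ)μ  ⇒  X = (T̂ − (1 − ρ)μ) / ρ
X = (85.23128 − 0.392 × 77.99) / 0.608 = (85.23128 − 30.57208) / 0.608 = 54.65920 / 0.608 = 89.900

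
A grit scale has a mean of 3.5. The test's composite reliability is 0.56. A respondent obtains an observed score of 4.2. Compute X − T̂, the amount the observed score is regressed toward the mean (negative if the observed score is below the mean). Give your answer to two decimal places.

0.31

Regress the observed score toward the mean by the unreliability: T̂ = 0.56·4.2 + 0.44·3.5 = 2.352 + 1.540 = 3.8920.
X − T̂ = 4.2 − 3.892 = 0.308 → 0.31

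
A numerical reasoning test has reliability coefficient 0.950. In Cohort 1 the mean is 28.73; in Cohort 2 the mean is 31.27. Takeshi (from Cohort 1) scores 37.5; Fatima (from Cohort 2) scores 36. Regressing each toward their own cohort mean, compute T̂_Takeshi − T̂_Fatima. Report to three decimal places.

1.298

T̂_Takeshi = 0.950(37.5) + 0.050(28.73) = 37.06150
T̂_Fatima = 0.950(36) + 0.050(31.27) = 35.76350
Difference = 37.06150 − 35.76350 = 1.29800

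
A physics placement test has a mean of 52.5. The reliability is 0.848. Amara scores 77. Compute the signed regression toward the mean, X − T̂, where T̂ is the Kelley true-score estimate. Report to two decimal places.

3.72

Weight the observed score by reliability and the mean by (1 − reliability): T̂ = 0.848·77 + 0.152·52.5 = 65.296 + 7.9800 = 73.2760.
X − T̂ = 77 − 73.276 = 3.724 → 3.72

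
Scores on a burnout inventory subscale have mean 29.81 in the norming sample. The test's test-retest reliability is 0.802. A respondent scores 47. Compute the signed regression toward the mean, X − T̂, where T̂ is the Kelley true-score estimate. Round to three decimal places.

3.404

Regress the observed score toward the mean by the unreliability: T̂ = 0.802·47 + 0.198·29.81 = 37.694 + 5.90238 = 43.59638.
X − T̂ = 47 − 43.5964 = 3.4036 → 3.404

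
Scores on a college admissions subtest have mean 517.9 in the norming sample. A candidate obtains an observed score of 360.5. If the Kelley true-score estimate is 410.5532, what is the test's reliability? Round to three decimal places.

T̂ = ρX + (1 − ρ)μ  ⇒  T̂ − μ = ρ(X − μ)
ρ = (T̂ − μ)/(X − μ) = (410.5532 − 517.9) / (360.5 − 517.9) = -107.3468 / -157.4 = 0.68200

0.682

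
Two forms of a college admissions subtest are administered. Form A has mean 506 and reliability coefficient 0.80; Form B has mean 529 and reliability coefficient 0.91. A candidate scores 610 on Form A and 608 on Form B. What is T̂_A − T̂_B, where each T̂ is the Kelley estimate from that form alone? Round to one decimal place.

-11.7

T̂_A = 0.80(610) + 0.20(506) = 589.200
T̂_B = 0.91(608) + 0.09(529) = 600.890
T̂_A − T̂_B = -11.690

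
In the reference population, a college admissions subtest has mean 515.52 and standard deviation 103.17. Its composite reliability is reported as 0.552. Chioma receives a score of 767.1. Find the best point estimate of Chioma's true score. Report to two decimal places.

Weight the observed score by reliability and the mean by (1 − reliability): T̂ = 0.552·767.1 + 0.448·515.52 = 423.4392 + 230.95296 = 654.392.

654.39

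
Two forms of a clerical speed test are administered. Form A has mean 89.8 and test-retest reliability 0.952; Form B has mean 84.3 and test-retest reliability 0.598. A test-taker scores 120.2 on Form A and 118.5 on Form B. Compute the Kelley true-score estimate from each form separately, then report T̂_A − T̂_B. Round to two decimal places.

13.99

T̂_A = 0.952(120.2) + 0.048(89.8) = 118.7408
T̂_B = 0.598(118.5) + 0.402(84.3) = 104.7516
T̂_A − T̂_B = 13.9892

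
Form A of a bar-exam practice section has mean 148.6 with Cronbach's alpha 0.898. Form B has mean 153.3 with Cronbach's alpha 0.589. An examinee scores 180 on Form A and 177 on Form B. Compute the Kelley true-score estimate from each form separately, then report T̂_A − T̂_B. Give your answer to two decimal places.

T̂_A = 0.898(180) + 0.102(148.6) = 176.7972
T̂_B = 0.589(177) + 0.411(153.3) = 167.2593
T̂_A − T̂_B = 9.5379

9.54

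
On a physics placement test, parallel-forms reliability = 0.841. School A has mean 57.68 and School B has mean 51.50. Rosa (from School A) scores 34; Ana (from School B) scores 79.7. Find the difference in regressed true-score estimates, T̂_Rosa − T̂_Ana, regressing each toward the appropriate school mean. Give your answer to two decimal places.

-37.45

T̂_Rosa = 0.841(34) + 0.159(57.68) = 37.7651
T̂_Ana = 0.841(79.7) + 0.159(51.50) = 75.2162
Difference = 37.7651 − 75.2162 = -37.4511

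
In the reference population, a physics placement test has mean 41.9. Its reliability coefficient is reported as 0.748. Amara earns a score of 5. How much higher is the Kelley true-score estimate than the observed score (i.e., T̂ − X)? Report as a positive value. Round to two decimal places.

T̂ = ρX + (1 − ρ)μ
  = 0.748 × 5 + 0.252 × 41.9
  = 3.740 + 10.5588
  = 14.2988
  ≈ 14.299
T̂ − X = 14.299 − 5 = 9.299 → 9.30

9.30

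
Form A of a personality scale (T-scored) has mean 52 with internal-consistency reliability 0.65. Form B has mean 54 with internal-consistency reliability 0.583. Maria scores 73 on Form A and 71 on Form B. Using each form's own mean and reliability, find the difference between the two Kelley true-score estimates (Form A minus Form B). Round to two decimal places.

1.74

T̂_A = 0.65(73) + 0.35(52) = 65.6500
T̂_B = 0.583(71) + 0.417(54) = 63.9110
T̂_A − T̂_B = 1.7390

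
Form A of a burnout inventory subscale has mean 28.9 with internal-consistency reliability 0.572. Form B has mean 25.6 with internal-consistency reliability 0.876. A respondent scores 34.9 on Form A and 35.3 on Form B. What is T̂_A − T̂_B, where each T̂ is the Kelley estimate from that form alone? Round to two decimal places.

-1.77

T̂_A = 0.572(34.9) + 0.428(28.9) = 32.3320
T̂_B = 0.876(35.3) + 0.124(25.6) = 34.0972
T̂_A − T̂_B = -1.7652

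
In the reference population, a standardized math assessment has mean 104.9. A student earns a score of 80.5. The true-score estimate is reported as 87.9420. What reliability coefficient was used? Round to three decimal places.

0.695

T̂ = ρX + (1 − ρ)μ  ⇒  T̂ − μ = ρ(X − μ)
ρ = (T̂ − μ)/(X − μ) = (87.9420 − 104.9) / (80.5 − 104.9) = -16.9580 / -24.4 = 0.69500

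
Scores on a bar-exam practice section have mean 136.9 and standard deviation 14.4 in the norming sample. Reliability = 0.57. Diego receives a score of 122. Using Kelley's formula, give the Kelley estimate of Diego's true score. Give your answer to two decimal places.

T̂ = ρX + (1 − ρ)μ
  = 0.57 × 122 + 0.43 × 136.9
  = 69.54 + 58.867
  = 128.407
  ≈ 128.41

128.41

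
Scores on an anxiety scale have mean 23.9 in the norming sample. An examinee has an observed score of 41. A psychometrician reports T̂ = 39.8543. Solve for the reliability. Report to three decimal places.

0.933

T̂ = ρX + (1 − ρ)μ  ⇒  T̂ − μ = ρ(X − μ)
ρ = (T̂ − μ)/(X − μ) = (39.8543 − 23.9) / (41 − 23.9) = 15.9543 / 17.1 = 0.93300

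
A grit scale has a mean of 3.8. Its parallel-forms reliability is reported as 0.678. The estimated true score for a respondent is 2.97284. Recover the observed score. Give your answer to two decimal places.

2.58

T̂ = ρX + (1 − ρ)μ  ⇒  X = (T̂ − (1 − ρ)μ) / ρ
X = (2.97284 − 0.322 × 3.8) / 0.678 = (2.97284 − 1.2236) / 0.678 = 1.74924 / 0.678 = 2.5800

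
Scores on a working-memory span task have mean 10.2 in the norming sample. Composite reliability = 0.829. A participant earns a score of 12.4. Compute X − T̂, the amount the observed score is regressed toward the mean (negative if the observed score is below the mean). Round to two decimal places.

T̂ = 0.829(12.4) + 0.171(10.2) = 10.2796 + 1.7442 = 12.0238 → 12.024
X − T̂ = 12.4 − 12.024 = 0.376 → 0.38

0.38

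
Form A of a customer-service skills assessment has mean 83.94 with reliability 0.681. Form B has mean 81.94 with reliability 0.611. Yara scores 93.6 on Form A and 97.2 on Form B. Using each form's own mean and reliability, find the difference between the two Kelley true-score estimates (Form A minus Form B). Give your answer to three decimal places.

T̂_A = 0.681(93.6) + 0.319(83.94) = 90.51846
T̂_B = 0.611(97.2) + 0.389(81.94) = 91.26386
T̂_A − T̂_B = -0.74540

-0.745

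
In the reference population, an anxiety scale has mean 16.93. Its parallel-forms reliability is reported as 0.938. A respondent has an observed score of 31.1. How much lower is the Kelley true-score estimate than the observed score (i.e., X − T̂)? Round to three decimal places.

0.879

T̂ = ρX + (1 − ρ)μ
  = 0.938 × 31.1 + 0.062 × 16.93
  = 29.1718 + 1.04966
  = 30.22146
  ≈ 30.2215
X − T̂ = 31.1 − 30.2215 = 0.8785 → 0.879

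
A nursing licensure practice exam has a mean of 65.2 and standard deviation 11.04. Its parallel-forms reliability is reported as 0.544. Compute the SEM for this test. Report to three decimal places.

7.455

SEM = SD · √(1 − ρ) = 11.04 × √0.456 = 11.04 × 0.6753 = 7.4551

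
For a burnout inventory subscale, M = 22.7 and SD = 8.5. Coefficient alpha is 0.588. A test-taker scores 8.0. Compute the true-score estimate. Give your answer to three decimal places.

14.056

Weight the observed score by reliability and the mean by (1 − reliability): T̂ = 0.588·8.0 + 0.412·22.7 = 4.7040 + 9.3524 = 14.0564.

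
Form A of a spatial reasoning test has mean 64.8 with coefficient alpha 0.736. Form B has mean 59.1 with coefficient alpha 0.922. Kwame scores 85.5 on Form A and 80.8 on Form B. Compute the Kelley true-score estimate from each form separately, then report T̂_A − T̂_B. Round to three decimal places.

0.928

T̂_A = 0.736(85.5) + 0.264(64.8) = 80.03520
T̂_B = 0.922(80.8) + 0.078(59.1) = 79.10740
T̂_A − T̂_B = 0.92780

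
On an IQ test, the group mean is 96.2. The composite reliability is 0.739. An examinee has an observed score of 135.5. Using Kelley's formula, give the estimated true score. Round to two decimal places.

125.24

Kelley's formula gives T̂ = 0.739·135.5 + 0.261·96.2 = 100.1345 + 25.1082 = 125.243.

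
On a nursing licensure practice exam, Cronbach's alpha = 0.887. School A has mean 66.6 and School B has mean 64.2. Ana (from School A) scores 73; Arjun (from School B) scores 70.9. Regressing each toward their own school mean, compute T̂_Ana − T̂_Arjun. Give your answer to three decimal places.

T̂_Ana = 0.887(73) + 0.113(66.6) = 72.27680
T̂_Arjun = 0.887(70.9) + 0.113(64.2) = 70.14290
Difference = 72.27680 − 70.14290 = 2.13390

2.134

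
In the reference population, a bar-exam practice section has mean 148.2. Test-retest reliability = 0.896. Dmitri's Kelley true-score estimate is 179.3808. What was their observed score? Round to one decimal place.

183.0

T̂ = ρX + (1 − ρ)μ  ⇒  X = (T̂ − (1 − ρ)μ) / ρ
X = (179.3808 − 0.104 × 148.2) / 0.896 = (179.3808 − 15.4128) / 0.896 = 163.9680 / 0.896 = 183.000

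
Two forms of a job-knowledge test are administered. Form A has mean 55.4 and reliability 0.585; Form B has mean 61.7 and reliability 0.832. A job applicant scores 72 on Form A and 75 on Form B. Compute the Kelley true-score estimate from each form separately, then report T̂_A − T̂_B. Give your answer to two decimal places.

-7.65

T̂_A = 0.585(72) + 0.415(55.4) = 65.1110
T̂_B = 0.832(75) + 0.168(61.7) = 72.7656
T̂_A − T̂_B = -7.6546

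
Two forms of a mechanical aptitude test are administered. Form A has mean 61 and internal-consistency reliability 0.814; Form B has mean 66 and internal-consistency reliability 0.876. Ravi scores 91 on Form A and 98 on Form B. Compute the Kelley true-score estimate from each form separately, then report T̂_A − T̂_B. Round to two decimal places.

T̂_A = 0.814(91) + 0.186(61) = 85.4200
T̂_B = 0.876(98) + 0.124(66) = 94.0320
T̂_A − T̂_B = -8.6120

-8.61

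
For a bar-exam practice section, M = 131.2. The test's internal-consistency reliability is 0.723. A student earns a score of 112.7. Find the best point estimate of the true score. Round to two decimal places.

T̂ = ρX + (1 − ρ)μ
  = 0.723 × 112.7 + 0.277 × 131.2
  = 81.4821 + 36.3424
  = 117.825
  ≈ 117.82

117.82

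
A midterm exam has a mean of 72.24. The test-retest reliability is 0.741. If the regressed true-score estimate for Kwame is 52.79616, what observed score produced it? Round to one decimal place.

T̂ = ρX + (1 − ρ)μ  ⇒  X = (T̂ − (1 − ρ)μ) / ρ
X = (52.79616 − 0.259 × 72.24) / 0.741 = (52.79616 − 18.71016) / 0.741 = 34.08600 / 0.741 = 46.000

46.0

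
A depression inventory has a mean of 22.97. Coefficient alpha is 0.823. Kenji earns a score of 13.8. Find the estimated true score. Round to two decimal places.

Kelley's formula gives T̂ = 0.823·13.8 + 0.177·22.97 = 11.3574 + 4.06569 = 15.423.

15.42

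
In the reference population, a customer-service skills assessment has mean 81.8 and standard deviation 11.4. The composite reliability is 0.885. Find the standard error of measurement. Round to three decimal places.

3.866

SEM = SD · √(1 − ρ) = 11.4 × √0.115 = 11.4 × 0.3391 = 3.8659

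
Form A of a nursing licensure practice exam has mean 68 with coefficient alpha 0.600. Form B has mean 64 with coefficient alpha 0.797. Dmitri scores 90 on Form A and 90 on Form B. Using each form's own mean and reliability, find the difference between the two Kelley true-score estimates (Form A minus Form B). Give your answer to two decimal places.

T̂_A = 0.600(90) + 0.400(68) = 81.2000
T̂_B = 0.797(90) + 0.203(64) = 84.7220
T̂_A − T̂_B = -3.5220

-3.52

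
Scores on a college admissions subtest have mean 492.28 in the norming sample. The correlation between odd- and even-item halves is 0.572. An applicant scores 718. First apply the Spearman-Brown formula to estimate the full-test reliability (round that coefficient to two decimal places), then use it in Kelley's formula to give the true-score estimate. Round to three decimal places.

Spearman-Brown: ρ = 2r/(1 + r) = 2(0.572)/(1 + 0.572) = 1.1440/1.572 = 0.7277 → 0.73
T̂ = 0.73(718) + 0.27(492.28) = 524.14 + 132.9156 = 657.0556 → 657.056

657.056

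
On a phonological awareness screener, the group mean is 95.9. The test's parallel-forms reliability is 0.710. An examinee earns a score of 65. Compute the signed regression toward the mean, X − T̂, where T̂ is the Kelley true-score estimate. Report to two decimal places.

-8.96

T̂ = 0.710(65) + 0.290(95.9) = 46.150 + 27.8110 = 73.9610 → 73.961
X − T̂ = 65 − 73.961 = -8.961 → -8.96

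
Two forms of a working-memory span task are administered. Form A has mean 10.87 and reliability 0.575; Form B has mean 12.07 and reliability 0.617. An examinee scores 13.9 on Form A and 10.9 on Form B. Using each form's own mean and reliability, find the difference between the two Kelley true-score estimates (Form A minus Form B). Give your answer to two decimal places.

T̂_A = 0.575(13.9) + 0.425(10.87) = 12.6122
T̂_B = 0.617(10.9) + 0.383(12.07) = 11.3481
T̂_A − T̂_B = 1.2641

1.26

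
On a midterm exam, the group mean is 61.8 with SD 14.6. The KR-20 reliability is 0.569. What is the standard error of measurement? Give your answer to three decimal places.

SEM = SD · √(1 − ρ) = 14.6 × √0.431 = 14.6 × 0.6565 = 9.5850

9.585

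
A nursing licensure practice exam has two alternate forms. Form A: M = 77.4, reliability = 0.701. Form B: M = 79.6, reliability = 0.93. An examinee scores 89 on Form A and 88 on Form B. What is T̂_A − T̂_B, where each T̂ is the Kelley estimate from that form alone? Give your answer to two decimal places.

-1.88

T̂_A = 0.701(89) + 0.299(77.4) = 85.5316
T̂_B = 0.93(88) + 0.07(79.6) = 87.4120
T̂_A − T̂_B = -1.8804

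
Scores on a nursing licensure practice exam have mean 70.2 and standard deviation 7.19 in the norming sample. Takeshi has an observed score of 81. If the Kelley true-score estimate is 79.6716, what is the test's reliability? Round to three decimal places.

T̂ = ρX + (1 − ρ)μ  ⇒  T̂ − μ = ρ(X − μ)
ρ = (T̂ − μ)/(X − μ) = (79.6716 − 70.2) / (81 − 70.2) = 9.4716 / 10.8 = 0.87700

0.877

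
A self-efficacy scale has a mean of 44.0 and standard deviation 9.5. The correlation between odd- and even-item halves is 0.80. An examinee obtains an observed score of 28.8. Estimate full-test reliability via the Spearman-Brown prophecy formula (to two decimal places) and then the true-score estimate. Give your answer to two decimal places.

30.47

Spearman-Brown: ρ = 2r/(1 + r) = 2(0.80)/(1 + 0.80) = 1.600/1.80 = 0.8889 → 0.89
T̂ = ρX + (1 − ρ)μ
  = 0.89 × 28.8 + 0.11 × 44.0
  = 25.632 + 4.840
  = 30.472
  ≈ 30.47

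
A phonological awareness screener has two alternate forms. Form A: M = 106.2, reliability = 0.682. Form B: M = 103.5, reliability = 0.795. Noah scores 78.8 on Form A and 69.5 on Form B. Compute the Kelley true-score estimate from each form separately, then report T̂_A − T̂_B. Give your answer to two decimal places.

T̂_A = 0.682(78.8) + 0.318(106.2) = 87.5132
T̂_B = 0.795(69.5) + 0.205(103.5) = 76.4700
T̂_A − T̂_B = 11.0432

11.04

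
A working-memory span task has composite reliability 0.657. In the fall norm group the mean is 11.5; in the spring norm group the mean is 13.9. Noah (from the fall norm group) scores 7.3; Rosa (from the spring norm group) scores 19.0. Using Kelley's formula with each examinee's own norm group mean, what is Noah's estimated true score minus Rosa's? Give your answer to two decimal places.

-8.51

T̂_Noah = 0.657(7.3) + 0.343(11.5) = 8.7406
T̂_Rosa = 0.657(19.0) + 0.343(13.9) = 17.2507
Difference = 8.7406 − 17.2507 = -8.5101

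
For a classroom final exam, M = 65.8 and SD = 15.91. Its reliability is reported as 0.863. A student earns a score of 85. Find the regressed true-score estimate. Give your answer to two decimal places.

82.37

T̂ = ρX + (1 − ρ)μ
  = 0.863 × 85 + 0.137 × 65.8
  = 73.355 + 9.0146
  = 82.370
  ≈ 82.37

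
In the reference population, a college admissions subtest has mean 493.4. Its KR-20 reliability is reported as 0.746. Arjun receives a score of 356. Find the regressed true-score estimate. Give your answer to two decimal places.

390.90

T̂ = 0.746(356) + 0.254(493.4) = 265.576 + 125.3236 = 390.900 → 390.90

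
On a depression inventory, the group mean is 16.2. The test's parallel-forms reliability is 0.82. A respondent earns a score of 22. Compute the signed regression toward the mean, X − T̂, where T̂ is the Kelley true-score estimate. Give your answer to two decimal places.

T̂ = ρX + (1 − ρ)μ
  = 0.82 × 22 + 0.18 × 16.2
  = 18.04 + 2.916
  = 20.9560
  ≈ 20.956
X − T̂ = 22 − 20.956 = 1.044 → 1.04

1.04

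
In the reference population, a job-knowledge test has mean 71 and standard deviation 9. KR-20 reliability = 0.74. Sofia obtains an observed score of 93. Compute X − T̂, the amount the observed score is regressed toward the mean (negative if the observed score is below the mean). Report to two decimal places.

5.72

Kelley's formula gives T̂ = 0.74·93 + 0.26·71 = 68.82 + 18.46 = 87.2800.
X − T̂ = 93 − 87.280 = 5.720 → 5.72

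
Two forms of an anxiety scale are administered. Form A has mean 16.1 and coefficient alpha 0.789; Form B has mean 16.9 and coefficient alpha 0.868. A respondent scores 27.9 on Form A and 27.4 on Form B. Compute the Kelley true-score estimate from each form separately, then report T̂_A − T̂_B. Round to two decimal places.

T̂_A = 0.789(27.9) + 0.211(16.1) = 25.4102
T̂_B = 0.868(27.4) + 0.132(16.9) = 26.0140
T̂_A − T̂_B = -0.6038

-0.60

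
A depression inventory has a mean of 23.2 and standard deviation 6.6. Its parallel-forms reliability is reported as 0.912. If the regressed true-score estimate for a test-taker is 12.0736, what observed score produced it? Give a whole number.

T̂ = ρX + (1 − ρ)μ  ⇒  X = (T̂ − (1 − ρ)μ) / ρ
X = (12.0736 − 0.088 × 23.2) / 0.912 = (12.0736 − 2.0416) / 0.912 = 10.0320 / 0.912 = 11.00

11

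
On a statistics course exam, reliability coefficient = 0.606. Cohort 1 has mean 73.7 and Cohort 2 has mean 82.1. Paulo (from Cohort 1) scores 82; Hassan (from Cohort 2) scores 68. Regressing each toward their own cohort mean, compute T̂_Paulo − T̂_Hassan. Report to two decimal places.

T̂_Paulo = 0.606(82) + 0.394(73.7) = 78.7298
T̂_Hassan = 0.606(68) + 0.394(82.1) = 73.5554
Difference = 78.7298 − 73.5554 = 5.1744

5.17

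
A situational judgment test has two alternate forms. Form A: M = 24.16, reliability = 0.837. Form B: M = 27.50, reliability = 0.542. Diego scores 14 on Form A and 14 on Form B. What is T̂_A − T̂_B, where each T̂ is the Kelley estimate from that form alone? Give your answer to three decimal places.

-4.527

T̂_A = 0.837(14) + 0.163(24.16) = 15.65608
T̂_B = 0.542(14) + 0.458(27.50) = 20.18300
T̂_A − T̂_B = -4.52692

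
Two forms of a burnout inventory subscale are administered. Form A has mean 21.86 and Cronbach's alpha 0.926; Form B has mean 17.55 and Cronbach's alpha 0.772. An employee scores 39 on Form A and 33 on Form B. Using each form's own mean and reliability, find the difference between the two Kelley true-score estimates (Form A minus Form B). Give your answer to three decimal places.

T̂_A = 0.926(39) + 0.074(21.86) = 37.73164
T̂_B = 0.772(33) + 0.228(17.55) = 29.47740
T̂_A − T̂_B = 8.25424

8.254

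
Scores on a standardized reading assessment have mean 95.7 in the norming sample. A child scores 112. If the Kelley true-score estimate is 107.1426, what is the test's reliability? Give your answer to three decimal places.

0.702

T̂ = ρX + (1 − ρ)μ  ⇒  T̂ − μ = ρ(X − μ)
ρ = (T̂ − μ)/(X − μ) = (107.1426 − 95.7) / (112 − 95.7) = 11.4426 / 16.3 = 0.70200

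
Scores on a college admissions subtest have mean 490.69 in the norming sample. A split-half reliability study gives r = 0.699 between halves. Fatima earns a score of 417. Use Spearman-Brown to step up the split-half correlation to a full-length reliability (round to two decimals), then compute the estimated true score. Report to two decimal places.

Spearman-Brown: ρ = 2r/(1 + r) = 2(0.699)/(1 + 0.699) = 1.3980/1.699 = 0.8228 → 0.82
Regress the observed score toward the mean by the unreliability: T̂ = 0.82·417 + 0.18·490.69 = 341.94 + 88.3242 = 430.264.

430.26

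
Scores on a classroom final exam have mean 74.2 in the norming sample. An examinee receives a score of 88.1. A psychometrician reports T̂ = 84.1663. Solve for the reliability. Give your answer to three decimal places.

0.717

T̂ = ρX + (1 − ρ)μ  ⇒  T̂ − μ = ρ(X − μ)
ρ = (T̂ − μ)/(X − μ) = (84.1663 − 74.2) / (88.1 − 74.2) = 9.9663 / 13.9 = 0.71700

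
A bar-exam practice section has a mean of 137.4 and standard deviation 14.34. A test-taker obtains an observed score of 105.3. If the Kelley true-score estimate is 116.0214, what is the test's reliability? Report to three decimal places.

T̂ = ρX + (1 − ρ)μ  ⇒  T̂ − μ = ρ(X − μ)
ρ = (T̂ − μ)/(X − μ) = (116.0214 − 137.4) / (105.3 − 137.4) = -21.3786 / -32.1 = 0.66600

0.666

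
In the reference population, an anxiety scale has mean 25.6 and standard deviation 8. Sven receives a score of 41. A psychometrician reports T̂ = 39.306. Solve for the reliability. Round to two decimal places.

0.89

T̂ = ρX + (1 − ρ)μ  ⇒  T̂ − μ = ρ(X − μ)
ρ = (T̂ − μ)/(X − μ) = (39.306 − 25.6) / (41 − 25.6) = 13.706 / 15.4 = 0.8900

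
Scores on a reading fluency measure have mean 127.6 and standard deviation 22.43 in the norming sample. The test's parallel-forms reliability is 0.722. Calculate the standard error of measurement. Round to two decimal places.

11.83

SEM = SD · √(1 − ρ) = 22.43 × √0.278 = 22.43 × 0.5273 = 11.826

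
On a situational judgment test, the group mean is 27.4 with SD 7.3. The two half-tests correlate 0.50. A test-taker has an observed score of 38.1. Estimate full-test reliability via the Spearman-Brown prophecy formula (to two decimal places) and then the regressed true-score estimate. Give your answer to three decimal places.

34.569

Spearman-Brown: ρ = 2r/(1 + r) = 2(0.50)/(1 + 0.50) = 1.000/1.50 = 0.6667 → 0.67
T̂ = ρX + (1 − ρ)μ
  = 0.67 × 38.1 + 0.33 × 27.4
  = 25.527 + 9.042
  = 34.5690
  ≈ 34.569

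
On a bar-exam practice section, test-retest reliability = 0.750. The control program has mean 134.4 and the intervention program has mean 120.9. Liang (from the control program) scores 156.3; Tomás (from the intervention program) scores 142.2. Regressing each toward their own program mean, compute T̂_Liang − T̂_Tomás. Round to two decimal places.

13.95

T̂_Liang = 0.750(156.3) + 0.250(134.4) = 150.8250
T̂_Tomás = 0.750(142.2) + 0.250(120.9) = 136.8750
Difference = 150.8250 − 136.8750 = 13.9500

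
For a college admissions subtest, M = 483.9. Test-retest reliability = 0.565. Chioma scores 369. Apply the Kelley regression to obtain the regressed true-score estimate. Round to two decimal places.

Kelley's formula gives T̂ = 0.565·369 + 0.435·483.9 = 208.485 + 210.4965 = 418.981.

418.98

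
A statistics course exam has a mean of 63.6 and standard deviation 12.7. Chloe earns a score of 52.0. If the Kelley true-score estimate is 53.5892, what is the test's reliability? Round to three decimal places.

T̂ = ρX + (1 − ρ)μ  ⇒  T̂ − μ = ρ(X − μ)
ρ = (T̂ − μ)/(X − μ) = (53.5892 − 63.6) / (52.0 − 63.6) = -10.0108 / -11.6 = 0.86300

0.863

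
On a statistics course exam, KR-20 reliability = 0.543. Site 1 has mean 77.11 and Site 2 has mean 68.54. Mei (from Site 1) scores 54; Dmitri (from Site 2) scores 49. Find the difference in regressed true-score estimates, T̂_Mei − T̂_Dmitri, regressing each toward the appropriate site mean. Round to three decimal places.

6.631

T̂_Mei = 0.543(54) + 0.457(77.11) = 64.56127
T̂_Dmitri = 0.543(49) + 0.457(68.54) = 57.92978
Difference = 64.56127 − 57.92978 = 6.63149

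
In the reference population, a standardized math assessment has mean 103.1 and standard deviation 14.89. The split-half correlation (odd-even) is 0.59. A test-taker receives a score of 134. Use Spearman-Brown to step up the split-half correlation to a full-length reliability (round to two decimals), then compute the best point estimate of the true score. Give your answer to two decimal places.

Spearman-Brown: ρ = 2r/(1 + r) = 2(0.59)/(1 + 0.59) = 1.180/1.59 = 0.7421 → 0.74
T̂ = 0.74(134) + 0.26(103.1) = 99.16 + 26.806 = 125.966 → 125.97

125.97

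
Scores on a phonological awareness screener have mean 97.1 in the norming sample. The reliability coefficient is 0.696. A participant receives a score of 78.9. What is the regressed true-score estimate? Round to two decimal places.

84.43

T̂ = ρX + (1 − ρ)μ
  = 0.696 × 78.9 + 0.304 × 97.1
  = 54.9144 + 29.5184
  = 84.433
  ≈ 84.43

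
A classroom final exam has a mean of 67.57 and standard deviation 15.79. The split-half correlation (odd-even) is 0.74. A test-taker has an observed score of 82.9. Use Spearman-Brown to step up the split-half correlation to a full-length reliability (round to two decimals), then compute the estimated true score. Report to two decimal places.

Spearman-Brown: ρ = 2r/(1 + r) = 2(0.74)/(1 + 0.74) = 1.480/1.74 = 0.8506 → 0.85
Regress the observed score toward the mean by the unreliability: T̂ = 0.85·82.9 + 0.15·67.57 = 70.465 + 10.1355 = 80.600.

80.60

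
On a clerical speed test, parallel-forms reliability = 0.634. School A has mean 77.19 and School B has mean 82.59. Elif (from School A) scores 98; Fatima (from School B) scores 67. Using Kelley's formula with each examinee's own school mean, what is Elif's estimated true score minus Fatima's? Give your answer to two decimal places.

T̂_Elif = 0.634(98) + 0.366(77.19) = 90.3835
T̂_Fatima = 0.634(67) + 0.366(82.59) = 72.7059
Difference = 90.3835 − 72.7059 = 17.6776

17.68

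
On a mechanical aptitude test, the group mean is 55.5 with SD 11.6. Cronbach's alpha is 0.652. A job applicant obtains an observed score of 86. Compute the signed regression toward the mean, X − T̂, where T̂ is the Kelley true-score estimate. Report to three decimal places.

10.614

Kelley's formula gives T̂ = 0.652·86 + 0.348·55.5 = 56.072 + 19.3140 = 75.38600.
X − T̂ = 86 − 75.3860 = 10.6140 → 10.614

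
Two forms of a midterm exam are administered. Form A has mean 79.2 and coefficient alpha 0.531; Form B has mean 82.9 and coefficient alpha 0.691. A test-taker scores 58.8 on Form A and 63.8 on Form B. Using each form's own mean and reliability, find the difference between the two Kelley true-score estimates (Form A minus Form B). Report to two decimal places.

T̂_A = 0.531(58.8) + 0.469(79.2) = 68.3676
T̂_B = 0.691(63.8) + 0.309(82.9) = 69.7019
T̂_A − T̂_B = -1.3343

-1.33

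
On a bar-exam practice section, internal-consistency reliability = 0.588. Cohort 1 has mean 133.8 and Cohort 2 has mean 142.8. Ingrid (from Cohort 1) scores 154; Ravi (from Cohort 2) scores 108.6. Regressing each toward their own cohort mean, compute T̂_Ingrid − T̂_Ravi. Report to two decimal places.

22.99

T̂_Ingrid = 0.588(154) + 0.412(133.8) = 145.6776
T̂_Ravi = 0.588(108.6) + 0.412(142.8) = 122.6904
Difference = 145.6776 − 122.6904 = 22.9872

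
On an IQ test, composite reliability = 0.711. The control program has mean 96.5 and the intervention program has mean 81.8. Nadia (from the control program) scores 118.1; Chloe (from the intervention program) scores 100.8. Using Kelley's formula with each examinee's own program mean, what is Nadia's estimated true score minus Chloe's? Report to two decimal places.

T̂_Nadia = 0.711(118.1) + 0.289(96.5) = 111.8576
T̂_Chloe = 0.711(100.8) + 0.289(81.8) = 95.3090
Difference = 111.8576 − 95.3090 = 16.5486

16.55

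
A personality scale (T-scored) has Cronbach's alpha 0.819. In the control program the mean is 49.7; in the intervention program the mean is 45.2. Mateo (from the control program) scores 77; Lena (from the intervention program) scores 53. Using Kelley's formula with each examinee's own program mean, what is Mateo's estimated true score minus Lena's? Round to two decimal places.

20.47

T̂_Mateo = 0.819(77) + 0.181(49.7) = 72.0587
T̂_Lena = 0.819(53) + 0.181(45.2) = 51.5882
Difference = 72.0587 − 51.5882 = 20.4705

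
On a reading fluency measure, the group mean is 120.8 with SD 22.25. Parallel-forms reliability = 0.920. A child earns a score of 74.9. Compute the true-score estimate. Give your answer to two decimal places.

78.57

T̂ = 0.920(74.9) + 0.080(120.8) = 68.9080 + 9.6640 = 78.572 → 78.57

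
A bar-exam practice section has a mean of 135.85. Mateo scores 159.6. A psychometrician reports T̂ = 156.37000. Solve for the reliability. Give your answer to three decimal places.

T̂ = ρX + (1 − ρ)μ  ⇒  T̂ − μ = ρ(X − μ)
ρ = (T̂ − μ)/(X − μ) = (156.37000 − 135.85) / (159.6 − 135.85) = 20.52000 / 23.75 = 0.86400

0.864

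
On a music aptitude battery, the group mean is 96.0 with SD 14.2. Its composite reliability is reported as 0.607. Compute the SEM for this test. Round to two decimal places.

8.90

SEM = SD · √(1 − ρ) = 14.2 × √0.393 = 14.2 × 0.6269 = 8.902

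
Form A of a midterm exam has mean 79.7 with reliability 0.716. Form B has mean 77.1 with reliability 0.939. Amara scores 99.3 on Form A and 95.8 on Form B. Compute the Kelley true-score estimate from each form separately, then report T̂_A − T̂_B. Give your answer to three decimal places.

-0.926

T̂_A = 0.716(99.3) + 0.284(79.7) = 93.73360
T̂_B = 0.939(95.8) + 0.061(77.1) = 94.65930
T̂_A − T̂_B = -0.92570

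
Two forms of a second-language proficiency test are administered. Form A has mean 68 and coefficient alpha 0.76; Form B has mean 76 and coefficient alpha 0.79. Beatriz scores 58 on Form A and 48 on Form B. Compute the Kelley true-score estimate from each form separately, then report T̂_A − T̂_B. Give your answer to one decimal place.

6.5

T̂_A = 0.76(58) + 0.24(68) = 60.400
T̂_B = 0.79(48) + 0.21(76) = 53.880
T̂_A − T̂_B = 6.520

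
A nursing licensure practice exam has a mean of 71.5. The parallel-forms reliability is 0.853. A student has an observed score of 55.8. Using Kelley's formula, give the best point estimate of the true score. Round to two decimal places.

T̂ = ρX + (1 − ρ)μ
  = 0.853 × 55.8 + 0.147 × 71.5
  = 47.5974 + 10.5105
  = 58.108
  ≈ 58.11

58.11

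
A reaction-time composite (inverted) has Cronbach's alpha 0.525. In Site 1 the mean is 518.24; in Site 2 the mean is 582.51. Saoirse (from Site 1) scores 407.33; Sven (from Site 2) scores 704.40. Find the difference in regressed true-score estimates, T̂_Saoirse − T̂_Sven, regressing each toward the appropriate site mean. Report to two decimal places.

T̂_Saoirse = 0.525(407.33) + 0.475(518.24) = 460.0122
T̂_Sven = 0.525(704.40) + 0.475(582.51) = 646.5023
Difference = 460.0122 − 646.5023 = -186.4900

-186.49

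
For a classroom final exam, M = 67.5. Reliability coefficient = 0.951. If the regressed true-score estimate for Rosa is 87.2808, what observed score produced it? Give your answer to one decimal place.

88.3

T̂ = ρX + (1 − ρ)μ  ⇒  X = (T̂ − (1 − ρ)μ) / ρ
X = (87.2808 − 0.049 × 67.5) / 0.951 = (87.2808 − 3.3075) / 0.951 = 83.9733 / 0.951 = 88.300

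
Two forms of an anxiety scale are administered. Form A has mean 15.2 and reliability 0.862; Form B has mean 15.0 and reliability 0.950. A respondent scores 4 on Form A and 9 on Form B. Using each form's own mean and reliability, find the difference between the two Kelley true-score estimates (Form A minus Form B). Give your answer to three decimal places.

T̂_A = 0.862(4) + 0.138(15.2) = 5.54560
T̂_B = 0.950(9) + 0.050(15.0) = 9.30000
T̂_A − T̂_B = -3.75440

-3.754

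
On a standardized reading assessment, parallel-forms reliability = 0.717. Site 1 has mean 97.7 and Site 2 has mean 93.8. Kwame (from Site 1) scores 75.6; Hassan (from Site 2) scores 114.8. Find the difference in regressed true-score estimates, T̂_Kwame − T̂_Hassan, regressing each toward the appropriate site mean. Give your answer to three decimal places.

T̂_Kwame = 0.717(75.6) + 0.283(97.7) = 81.85430
T̂_Hassan = 0.717(114.8) + 0.283(93.8) = 108.85700
Difference = 81.85430 − 108.85700 = -27.00270

-27.003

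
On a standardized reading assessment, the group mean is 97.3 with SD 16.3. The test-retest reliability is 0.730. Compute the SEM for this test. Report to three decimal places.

SEM = SD · √(1 − ρ) = 16.3 × √0.270 = 16.3 × 0.5196 = 8.4697

8.470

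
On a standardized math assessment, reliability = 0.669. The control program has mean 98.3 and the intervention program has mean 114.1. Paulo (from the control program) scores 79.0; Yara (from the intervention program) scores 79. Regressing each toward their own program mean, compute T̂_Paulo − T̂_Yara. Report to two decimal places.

T̂_Paulo = 0.669(79.0) + 0.331(98.3) = 85.3883
T̂_Yara = 0.669(79) + 0.331(114.1) = 90.6181
Difference = 85.3883 − 90.6181 = -5.2298

-5.23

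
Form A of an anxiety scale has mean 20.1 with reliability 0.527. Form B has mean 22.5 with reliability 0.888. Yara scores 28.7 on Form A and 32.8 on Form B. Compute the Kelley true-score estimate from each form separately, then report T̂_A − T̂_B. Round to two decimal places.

T̂_A = 0.527(28.7) + 0.473(20.1) = 24.6322
T̂_B = 0.888(32.8) + 0.112(22.5) = 31.6464
T̂_A − T̂_B = -7.0142

-7.01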